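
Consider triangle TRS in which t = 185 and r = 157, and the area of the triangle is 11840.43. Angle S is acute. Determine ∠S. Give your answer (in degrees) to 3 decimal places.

∠S ≈ 54.619°

From area = ½·t·r·sin S, we get sin S = 2·area/(t·r) ≈ 0.81532.
Taking the acute solution, ∠S ≈ 54.62°.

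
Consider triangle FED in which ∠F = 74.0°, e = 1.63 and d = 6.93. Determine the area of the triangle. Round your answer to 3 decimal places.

5.429

Area = ½·e·d·sin F ≈ 5.4292.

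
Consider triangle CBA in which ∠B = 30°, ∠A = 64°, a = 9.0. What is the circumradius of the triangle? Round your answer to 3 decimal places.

R ≈ 5.007

The third angle is ∠C = 180° − ∠B − ∠A = 86.00°.
Law of sines: c = a·sin C/sin A ≈ 9.989.
Law of sines: b = a·sin B/sin A ≈ 5.0067.
Circumradius = a/(2 sin A) ≈ 5.0067.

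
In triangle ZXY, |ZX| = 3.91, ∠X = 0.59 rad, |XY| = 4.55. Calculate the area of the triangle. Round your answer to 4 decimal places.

Area = ½·|ZX|·|XY|·sin X ≈ 4.949.

4.9490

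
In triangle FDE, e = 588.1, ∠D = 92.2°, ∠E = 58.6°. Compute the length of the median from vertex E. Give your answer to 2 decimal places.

The third angle is ∠F = 180° − ∠D − ∠E = 29.20°.
Law of sines: f = e·sin F/sin E ≈ 336.14.
Law of sines: d = e·sin D/sin E ≈ 688.5.
Median from E: ½√(2·f² + 2·d² − e²) ≈ 455.02.

455.02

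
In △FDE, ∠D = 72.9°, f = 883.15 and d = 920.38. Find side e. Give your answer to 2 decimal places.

626.53

Law of sines: sin F = f·sin D/d ≈ 0.91713.
Since d ≥ f, only the acute value applies: ∠F ≈ 66.51°.
Then ∠E = 180° − ∠D − ∠F ≈ 40.59°.
Law of sines gives e = d·sin E/sin D ≈ 626.53.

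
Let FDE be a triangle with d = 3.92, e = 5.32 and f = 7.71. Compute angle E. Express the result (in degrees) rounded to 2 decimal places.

By the law of cosines, cos E = (f² + d² − e²) / (2·f·d) ≈ 0.76941, so ∠E ≈ 39.70°.

∠E ≈ 39.70°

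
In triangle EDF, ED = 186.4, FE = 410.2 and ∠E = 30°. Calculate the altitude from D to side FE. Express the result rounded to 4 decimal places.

By the law of cosines, DF² = FE² + ED² − 2·FE·ED·cos E = 70574, so DF ≈ 265.66.
Area = ½·FE·ED·sin E ≈ 19115.
The altitude from D has length 2·area/FE ≈ 93.2.

93.2000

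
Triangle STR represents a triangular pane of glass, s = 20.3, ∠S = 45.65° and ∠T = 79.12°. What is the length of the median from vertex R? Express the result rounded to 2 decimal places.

21.42

The third angle is ∠R = 180° − ∠S − ∠T = 55.23°.
Law of sines: t = s·sin T/sin S ≈ 27.878.
Law of sines: r = s·sin R/sin S ≈ 23.32.
Median from R: ½√(2·s² + 2·t² − r²) ≈ 21.417.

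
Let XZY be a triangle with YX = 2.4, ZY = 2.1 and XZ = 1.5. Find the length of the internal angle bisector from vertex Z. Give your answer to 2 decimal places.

By the law of cosines, cos Z = (XZ² + ZY² − YX²) / (2·XZ·ZY) ≈ 0.14286, so ∠Z ≈ 81.79°.
The bisector from Z has length 2·XZ·ZY·cos(∠Z/2)/(XZ+ZY) ≈ 1.3229.

t_Z ≈ 1.32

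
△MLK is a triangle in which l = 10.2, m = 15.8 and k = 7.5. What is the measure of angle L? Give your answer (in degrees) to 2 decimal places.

31.60

By the law of cosines, cos L = (k² + m² − l²) / (2·k·m) ≈ 0.85169, so ∠L ≈ 31.60°.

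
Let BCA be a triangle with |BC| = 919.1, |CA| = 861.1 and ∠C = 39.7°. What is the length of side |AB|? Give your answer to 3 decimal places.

By the law of cosines, |AB|² = |BC|² + |CA|² − 2·|BC|·|CA|·cos C = 3.6838e+05, so |AB| ≈ 606.94.

606.939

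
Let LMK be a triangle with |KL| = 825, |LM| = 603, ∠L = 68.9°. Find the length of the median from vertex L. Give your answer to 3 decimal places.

By the law of cosines, |MK|² = |KL|² + |LM|² − 2·|KL|·|LM|·cos L = 6.8606e+05, so |MK| ≈ 828.28.
Median from L: ½√(2·|KL|² + 2·|LM|² − |MK|²) ≈ 592.12.

m_L ≈ 592.118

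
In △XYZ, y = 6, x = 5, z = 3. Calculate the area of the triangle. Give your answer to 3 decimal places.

7.483

Semiperimeter s = (5 + 6 + 3)/2 = 7.
Heron's formula: area = √(7·2·1·4) ≈ 7.4833.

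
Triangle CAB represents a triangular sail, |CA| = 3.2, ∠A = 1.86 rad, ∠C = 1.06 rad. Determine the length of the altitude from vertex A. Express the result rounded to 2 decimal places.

The third angle is ∠B = π − ∠C − ∠A = 0.222 rad.
Law of sines: |AB| = |CA|·sin C/sin B ≈ 12.701.
Law of sines: |BC| = |CA|·sin A/sin B ≈ 13.955.
Area = ½·|CA|·|AB|·sin A ≈ 19.478.
The altitude from A has length 2·area/|BC| ≈ 2.7915.

h_A ≈ 2.79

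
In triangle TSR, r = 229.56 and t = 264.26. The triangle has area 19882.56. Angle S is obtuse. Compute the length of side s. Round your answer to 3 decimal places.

From area = ½·r·t·sin S, we get sin S = 2·area/(r·t) ≈ 0.65550.
Taking the obtuse solution, ∠S ≈ 139.04°.
Law of cosines then gives s ≈ 462.77.

462.770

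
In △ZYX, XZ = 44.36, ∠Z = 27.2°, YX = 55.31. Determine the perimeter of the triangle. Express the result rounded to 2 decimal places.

perimeter ≈ 190.58

Law of sines: sin Y = XZ·sin Z/YX ≈ 0.36660.
Since YX ≥ XZ, only the acute value applies: ∠Y ≈ 21.51°.
Then ∠X = 180° − ∠Z − ∠Y ≈ 131.29°.
Law of sines gives ZY = YX·sin X/sin Z ≈ 90.914.
Semiperimeter s = (55.31+44.36+90.914)/2 = 95.292.
Perimeter = 55.31 + 44.36 + 90.914 = 190.58.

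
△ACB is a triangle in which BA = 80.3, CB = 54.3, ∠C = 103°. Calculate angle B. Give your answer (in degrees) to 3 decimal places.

Law of sines: sin A = CB·sin C/BA ≈ 0.65888.
Since BA ≥ CB, only the acute value applies: ∠A ≈ 41.21°.
Then ∠B = 180° − ∠C − ∠A ≈ 35.79°.

∠B ≈ 35.785°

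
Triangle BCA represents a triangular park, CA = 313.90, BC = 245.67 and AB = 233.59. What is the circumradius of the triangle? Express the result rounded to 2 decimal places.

By the law of cosines, cos B = (AB² + BC² − CA²) / (2·AB·BC) ≈ 0.14276, so ∠B ≈ 81.79°.
Circumradius = CA/(2 sin B) ≈ 158.57.

158.57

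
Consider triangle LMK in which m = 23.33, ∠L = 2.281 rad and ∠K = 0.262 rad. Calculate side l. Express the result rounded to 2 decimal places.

31.39

The third angle is ∠M = π − ∠K − ∠L = 0.599 rad.
Law of sines: l = m·sin L/sin M ≈ 31.393.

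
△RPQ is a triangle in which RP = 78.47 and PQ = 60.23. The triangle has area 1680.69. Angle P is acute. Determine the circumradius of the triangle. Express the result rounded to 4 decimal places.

39.3964

From area = ½·RP·PQ·sin P, we get sin P = 2·area/(RP·PQ) ≈ 0.71122.
Taking the acute solution, ∠P ≈ 0.791 rad.
Law of cosines then gives QR ≈ 56.039.
Circumradius = QR/(2 sin P) ≈ 39.396.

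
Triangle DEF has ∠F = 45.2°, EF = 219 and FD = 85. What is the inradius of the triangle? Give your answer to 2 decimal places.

By the law of cosines, DE² = EF² + FD² − 2·EF·FD·cos F = 28952, so DE ≈ 170.15.
Area = ½·EF·FD·sin F ≈ 6604.3.
Semiperimeter s = (219+85+170.15)/2 = 237.08.
Inradius = area/s = 6604.3/237.08 ≈ 27.857.

27.86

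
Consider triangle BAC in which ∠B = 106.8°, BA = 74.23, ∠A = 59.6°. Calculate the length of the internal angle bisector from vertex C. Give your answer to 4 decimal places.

The third angle is ∠C = 180° − ∠B − ∠A = 13.60°.
Law of sines: AC = BA·sin B/sin C ≈ 302.21.
Law of sines: CB = BA·sin A/sin C ≈ 272.28.
The bisector from C has length 2·AC·CB·cos(∠C/2)/(AC+CB) ≈ 284.45.

t_C ≈ 284.4491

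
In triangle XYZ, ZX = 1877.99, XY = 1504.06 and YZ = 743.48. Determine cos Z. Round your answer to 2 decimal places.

cos Z ≈ 0.65

By the law of cosines, cos Z = (YZ² + ZX² − XY²) / (2·YZ·ZX) ≈ 0.65082, so ∠Z ≈ 49.40°.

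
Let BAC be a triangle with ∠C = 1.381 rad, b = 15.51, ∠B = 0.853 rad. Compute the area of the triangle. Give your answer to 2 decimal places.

area ≈ 123.57

The third angle is ∠A = π − ∠C − ∠B = 0.908 rad.
Law of sines: a = b·sin A/sin B ≈ 16.226.
Law of sines: c = b·sin C/sin B ≈ 20.221.
Area = ½·b·a·sin C ≈ 123.57.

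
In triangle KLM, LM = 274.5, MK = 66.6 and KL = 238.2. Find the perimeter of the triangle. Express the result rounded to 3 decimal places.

perimeter ≈ 579.300

Perimeter = 274.5 + 66.6 + 238.2 = 579.3.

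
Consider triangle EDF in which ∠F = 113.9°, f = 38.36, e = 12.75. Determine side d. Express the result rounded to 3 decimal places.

31.380

Law of sines: sin E = e·sin F/f ≈ 0.30388.
Since f ≥ e, only the acute value applies: ∠E ≈ 17.69°.
Then ∠D = 180° − ∠F − ∠E ≈ 48.41°.
Law of sines gives d = f·sin D/sin F ≈ 31.38.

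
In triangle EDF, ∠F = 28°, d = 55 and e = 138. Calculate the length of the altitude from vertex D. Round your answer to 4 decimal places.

By the law of cosines, f² = e² + d² − 2·e·d·cos F = 8665.9, so f ≈ 93.091.
Area = ½·e·d·sin F ≈ 1781.6.
The altitude from D has length 2·area/d ≈ 64.787.

h_D ≈ 64.7871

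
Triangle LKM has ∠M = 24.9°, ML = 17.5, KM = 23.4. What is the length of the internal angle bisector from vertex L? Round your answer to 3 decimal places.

By the law of cosines, LK² = KM² + ML² − 2·KM·ML·cos M = 110.94, so LK ≈ 10.533.
Law of cosines again: cos L = (ML² + LK² − KM²)/(2·ML·LK) ≈ -0.35364, so ∠L ≈ 110.71°.
The bisector from L has length 2·ML·LK·cos(∠L/2)/(ML+LK) ≈ 7.476.

7.476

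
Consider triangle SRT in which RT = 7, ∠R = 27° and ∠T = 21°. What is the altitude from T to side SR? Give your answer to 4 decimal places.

3.1779

The third angle is ∠S = 180° − ∠R − ∠T = 132.00°.
Law of sines: TS = RT·sin R/sin S ≈ 4.2763.
Law of sines: SR = RT·sin T/sin S ≈ 3.3756.
Area = ½·RT·TS·sin T ≈ 5.3638.
The altitude from T has length 2·area/SR ≈ 3.1779.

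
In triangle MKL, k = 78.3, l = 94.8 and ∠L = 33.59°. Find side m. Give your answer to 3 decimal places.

Law of sines: sin K = k·sin L/l ≈ 0.45695.
Since l ≥ k, only the acute value applies: ∠K ≈ 27.19°.
Then ∠M = 180° − ∠L − ∠K ≈ 119.22°.
Law of sines gives m = l·sin M/sin L ≈ 149.55.

149.549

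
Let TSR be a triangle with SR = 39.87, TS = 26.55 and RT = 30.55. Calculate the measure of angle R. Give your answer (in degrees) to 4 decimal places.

By the law of cosines, cos R = (SR² + RT² − TS²) / (2·SR·RT) ≈ 0.74629, so ∠R ≈ 41.73°.

41.7296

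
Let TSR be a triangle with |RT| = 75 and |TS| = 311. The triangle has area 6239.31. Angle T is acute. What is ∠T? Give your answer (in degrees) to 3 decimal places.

32.343

From area = ½·|RT|·|TS|·sin T, we get sin T = 2·area/(|RT|·|TS|) ≈ 0.53499.
Taking the acute solution, ∠T ≈ 32.34°.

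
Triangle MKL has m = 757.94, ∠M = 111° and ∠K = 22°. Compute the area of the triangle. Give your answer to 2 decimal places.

area ≈ 84292.86

The third angle is ∠L = 180° − ∠M − ∠K = 47.00°.
Law of sines: k = m·sin K/sin M ≈ 304.13.
Law of sines: l = m·sin L/sin M ≈ 593.76.
Area = ½·m·k·sin L ≈ 84293.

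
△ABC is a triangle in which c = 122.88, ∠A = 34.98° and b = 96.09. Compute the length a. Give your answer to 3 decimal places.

By the law of cosines, a² = b² + c² − 2·b·c·cos A = 4983.7, so a ≈ 70.595.

70.595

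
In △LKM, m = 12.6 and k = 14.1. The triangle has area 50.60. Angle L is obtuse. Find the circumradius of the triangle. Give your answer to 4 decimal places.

22.3720

From area = ½·k·m·sin L, we get sin L = 2·area/(k·m) ≈ 0.56963.
Taking the obtuse solution, ∠L ≈ 145.28°.
Law of cosines then gives l ≈ 25.487.
Circumradius = l/(2 sin L) ≈ 22.372.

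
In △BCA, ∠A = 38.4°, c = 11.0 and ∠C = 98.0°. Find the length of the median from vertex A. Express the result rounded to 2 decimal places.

m_A ≈ 8.83

The third angle is ∠B = 180° − ∠C − ∠A = 43.60°.
Law of sines: b = c·sin B/sin C ≈ 7.6604.
Law of sines: a = c·sin A/sin C ≈ 6.8998.
Median from A: ½√(2·b² + 2·c² − a²) ≈ 8.8283.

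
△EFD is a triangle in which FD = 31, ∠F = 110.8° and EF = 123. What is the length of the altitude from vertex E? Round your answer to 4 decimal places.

By the law of cosines, DE² = EF² + FD² − 2·EF·FD·cos F = 18798, so DE ≈ 137.11.
Area = ½·EF·FD·sin F ≈ 1782.2.
The altitude from E has length 2·area/FD ≈ 114.98.

h_E ≈ 114.9836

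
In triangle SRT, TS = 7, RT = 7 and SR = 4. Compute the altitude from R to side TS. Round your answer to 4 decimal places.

Semiperimeter s = (7 + 7 + 4)/2 = 9.
Heron's formula: area = √(9·2·2·5) ≈ 13.416.
The altitude from R has length 2·area/TS ≈ 3.8333.

h_R ≈ 3.8333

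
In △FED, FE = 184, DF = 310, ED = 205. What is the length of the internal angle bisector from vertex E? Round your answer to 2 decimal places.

By the law of cosines, cos E = (FE² + ED² − DF²) / (2·FE·ED) ≈ -0.26801, so ∠E ≈ 105.55°.
The bisector from E has length 2·FE·ED·cos(∠E/2)/(FE+ED) ≈ 117.32.

117.32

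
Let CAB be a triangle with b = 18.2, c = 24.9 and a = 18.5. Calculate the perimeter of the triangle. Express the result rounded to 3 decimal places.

Perimeter = 24.9 + 18.5 + 18.2 = 61.6.

perimeter ≈ 61.600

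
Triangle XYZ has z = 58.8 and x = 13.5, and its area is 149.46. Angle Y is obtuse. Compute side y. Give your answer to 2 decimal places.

From area = ½·z·x·sin Y, we get sin Y = 2·area/(z·x) ≈ 0.37657.
Taking the obtuse solution, ∠Y ≈ 157.88°.
Law of cosines then gives y ≈ 71.487.

71.49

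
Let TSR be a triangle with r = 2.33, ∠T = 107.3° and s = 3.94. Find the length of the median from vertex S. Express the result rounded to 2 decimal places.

By the law of cosines, t² = s² + r² − 2·s·r·cos T = 26.412, so t ≈ 5.1393.
Median from S: ½√(2·r² + 2·t² − s²) ≈ 3.4698.

m_S ≈ 3.47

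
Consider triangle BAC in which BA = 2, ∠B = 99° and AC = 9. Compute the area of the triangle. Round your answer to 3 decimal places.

8.363

Law of sines: sin C = BA·sin B/AC ≈ 0.21949.
Since AC ≥ BA, only the acute value applies: ∠C ≈ 12.68°.
Then ∠A = 180° − ∠B − ∠C ≈ 68.32°.
Law of sines gives CB = AC·sin A/sin B ≈ 8.4677.
Area = ½·AC·BA·sin A ≈ 8.3634.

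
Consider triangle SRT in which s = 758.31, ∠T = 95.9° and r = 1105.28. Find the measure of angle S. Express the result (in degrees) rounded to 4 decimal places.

∠S ≈ 32.5170°

By the law of cosines, t² = s² + r² − 2·s·r·cos T = 1.969e+06, so t ≈ 1403.2.
Law of cosines again: cos S = (r² + t² − s²)/(2·r·t) ≈ 0.84323, so ∠S ≈ 32.52°.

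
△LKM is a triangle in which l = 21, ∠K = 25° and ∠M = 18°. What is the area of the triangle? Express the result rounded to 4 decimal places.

42.2237

The third angle is ∠L = 180° − ∠K − ∠M = 137.00°.
Law of sines: k = l·sin K/sin L ≈ 13.013.
Law of sines: m = l·sin M/sin L ≈ 9.5152.
Area = ½·l·k·sin M ≈ 42.224.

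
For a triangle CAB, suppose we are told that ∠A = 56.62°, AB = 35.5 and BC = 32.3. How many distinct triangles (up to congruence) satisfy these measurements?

AB·sin A = 35.5·sin(56.62°) ≈ 29.64.
Since AB sin A < BC < AB (29.64 < 32.3 < 35.5), two triangles exist.

2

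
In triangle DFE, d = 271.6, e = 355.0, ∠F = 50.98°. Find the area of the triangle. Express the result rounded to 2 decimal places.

area ≈ 37454.84

Area = ½·e·d·sin F ≈ 37455.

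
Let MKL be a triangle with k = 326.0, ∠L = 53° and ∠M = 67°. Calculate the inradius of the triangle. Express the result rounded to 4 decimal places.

r ≈ 92.7052

The third angle is ∠K = 180° − ∠L − ∠M = 60.00°.
Law of sines: m = k·sin M/sin K ≈ 346.51.
Law of sines: l = k·sin L/sin K ≈ 300.63.
Area = ½·k·m·sin L ≈ 45108.
Semiperimeter s = (346.51+326+300.63)/2 = 486.57.
Inradius = area/s = 45108/486.57 ≈ 92.705.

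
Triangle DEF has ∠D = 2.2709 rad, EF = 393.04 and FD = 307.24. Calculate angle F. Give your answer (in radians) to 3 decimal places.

Law of sines: sin E = FD·sin D/EF ≈ 0.59783.
Since EF ≥ FD, only the acute value applies: ∠E ≈ 0.6408 rad.
Then ∠F = π − ∠D − ∠E ≈ 0.2299 rad.

∠F ≈ 0.230 rad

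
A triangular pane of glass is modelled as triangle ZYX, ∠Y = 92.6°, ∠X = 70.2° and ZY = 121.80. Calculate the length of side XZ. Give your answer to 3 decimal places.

The third angle is ∠Z = 180° − ∠Y − ∠X = 17.20°.
Law of sines: XZ = ZY·sin Y/sin X ≈ 129.32.

129.320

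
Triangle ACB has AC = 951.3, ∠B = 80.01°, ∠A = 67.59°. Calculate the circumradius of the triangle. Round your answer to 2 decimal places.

R ≈ 482.97

The third angle is ∠C = 180° − ∠B − ∠A = 32.40°.
Law of sines: CB = AC·sin A/sin B ≈ 893.
Law of sines: BA = AC·sin C/sin B ≈ 517.58.
Circumradius = AC/(2 sin B) ≈ 482.97.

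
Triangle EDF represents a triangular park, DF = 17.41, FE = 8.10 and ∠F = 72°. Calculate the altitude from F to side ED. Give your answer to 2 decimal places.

h_F ≈ 7.99

By the law of cosines, ED² = DF² + FE² − 2·DF·FE·cos F = 281.56, so ED ≈ 16.78.
Area = ½·DF·FE·sin F ≈ 67.059.
The altitude from F has length 2·area/ED ≈ 7.9929.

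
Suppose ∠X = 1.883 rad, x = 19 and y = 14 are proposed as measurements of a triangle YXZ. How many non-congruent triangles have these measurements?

1

y·sin X = 14·sin(1.883 rad) ≈ 13.32.
Since ∠X is not acute, a triangle exists only if x > y; here x > y, so there is exactly one triangle.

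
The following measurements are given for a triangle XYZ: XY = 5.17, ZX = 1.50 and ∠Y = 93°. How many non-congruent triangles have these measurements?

0

XY·sin Y = 5.17·sin(93°) ≈ 5.163.
Since ∠Y is not acute, a triangle exists only if ZX > XY; here ZX ≤ XY, so there is no triangle.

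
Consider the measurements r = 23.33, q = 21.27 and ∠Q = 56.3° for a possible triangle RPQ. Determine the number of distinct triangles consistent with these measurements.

r·sin Q = 23.33·sin(56.3°) ≈ 19.41.
Since r sin Q < q < r (19.41 < 21.27 < 23.33), two triangles exist.

2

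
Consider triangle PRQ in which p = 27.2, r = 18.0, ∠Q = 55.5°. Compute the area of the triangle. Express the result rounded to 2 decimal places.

area ≈ 201.75

Area = ½·p·r·sin Q ≈ 201.75.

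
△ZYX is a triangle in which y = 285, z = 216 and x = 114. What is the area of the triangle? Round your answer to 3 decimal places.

Semiperimeter s = (216 + 285 + 114)/2 = 307.5.
Heron's formula: area = √(307.5·91.5·22.5·193.5) ≈ 11068.

area ≈ 11067.890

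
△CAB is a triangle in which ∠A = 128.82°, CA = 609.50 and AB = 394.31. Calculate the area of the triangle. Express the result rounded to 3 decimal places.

Area = ½·CA·AB·sin A ≈ 93624.

93623.615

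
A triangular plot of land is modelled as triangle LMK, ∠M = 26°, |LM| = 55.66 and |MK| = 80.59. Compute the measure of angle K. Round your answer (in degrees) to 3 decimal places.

By the law of cosines, |KL|² = |LM|² + |MK|² − 2·|LM|·|MK|·cos M = 1529.5, so |KL| ≈ 39.108.
Law of cosines again: cos K = (|MK|² + |KL|² − |LM|²)/(2·|MK|·|KL|) ≈ 0.78150, so ∠K ≈ 38.60°.

∠K ≈ 38.602°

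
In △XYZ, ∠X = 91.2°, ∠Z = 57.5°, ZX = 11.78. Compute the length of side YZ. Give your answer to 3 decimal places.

The third angle is ∠Y = 180° − ∠Z − ∠X = 31.30°.
Law of sines: YZ = ZX·sin X/sin Y ≈ 22.67.

22.670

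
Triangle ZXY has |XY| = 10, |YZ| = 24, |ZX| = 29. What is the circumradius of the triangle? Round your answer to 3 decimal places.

By the law of cosines, cos Z = (|YZ|² + |ZX|² − |XY|²) / (2·|YZ|·|ZX|) ≈ 0.94612, so ∠Z ≈ 18.89°.
Circumradius = |XY|/(2 sin Z) ≈ 15.441.

R ≈ 15.441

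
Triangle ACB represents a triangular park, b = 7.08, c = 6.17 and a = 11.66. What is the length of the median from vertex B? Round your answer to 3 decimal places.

m_B ≈ 8.630

Median from B: ½√(2·a² + 2·c² − b²) ≈ 8.6302.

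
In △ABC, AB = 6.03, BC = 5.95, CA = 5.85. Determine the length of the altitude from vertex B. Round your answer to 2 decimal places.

5.23

Semiperimeter s = (5.95 + 5.85 + 6.03)/2 = 8.915.
Heron's formula: area = √(8.915·2.965·3.065·2.885) ≈ 15.288.
The altitude from B has length 2·area/CA ≈ 5.2268.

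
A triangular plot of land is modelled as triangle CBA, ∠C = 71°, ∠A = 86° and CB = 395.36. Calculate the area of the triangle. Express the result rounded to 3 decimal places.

The third angle is ∠B = 180° − ∠A − ∠C = 23.00°.
Law of sines: BA = CB·sin C/sin A ≈ 374.73.
Law of sines: AC = CB·sin B/sin A ≈ 154.86.
Area = ½·CB·BA·sin B ≈ 28944.

area ≈ 28944.280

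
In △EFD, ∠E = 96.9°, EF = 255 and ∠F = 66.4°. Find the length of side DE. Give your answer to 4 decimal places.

The third angle is ∠D = 180° − ∠E − ∠F = 16.70°.
Law of sines: DE = EF·sin F/sin D ≈ 813.17.

813.1684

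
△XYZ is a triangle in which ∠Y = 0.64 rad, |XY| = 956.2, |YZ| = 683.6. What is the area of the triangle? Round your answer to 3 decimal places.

195180.884

Area = ½·|XY|·|YZ|·sin Y ≈ 1.9518e+05.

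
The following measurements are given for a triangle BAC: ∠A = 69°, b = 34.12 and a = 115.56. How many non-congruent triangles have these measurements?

b·sin A = 34.12·sin(69°) ≈ 31.85.
Since a ≥ b, exactly one triangle exists.

1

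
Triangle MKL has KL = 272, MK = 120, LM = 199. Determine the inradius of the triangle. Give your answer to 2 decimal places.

r ≈ 36.70

Semiperimeter s = (272 + 199 + 120)/2 = 295.5.
Heron's formula: area = √(295.5·23.5·96.5·175.5) ≈ 10845.
Inradius = area/s = 10845/295.5 ≈ 36.699.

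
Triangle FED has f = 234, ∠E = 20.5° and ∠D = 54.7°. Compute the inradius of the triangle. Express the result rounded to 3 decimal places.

r ≈ 31.353

The third angle is ∠F = 180° − ∠E − ∠D = 104.80°.
Law of sines: e = f·sin E/sin F ≈ 84.761.
Law of sines: d = f·sin D/sin F ≈ 197.53.
Area = ½·f·e·sin D ≈ 8093.6.
Semiperimeter s = (234+84.761+197.53)/2 = 258.15.
Inradius = area/s = 8093.6/258.15 ≈ 31.353.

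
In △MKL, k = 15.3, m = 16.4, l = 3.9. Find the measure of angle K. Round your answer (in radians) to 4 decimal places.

By the law of cosines, cos K = (l² + m² − k²) / (2·l·m) ≈ 0.39149, so ∠K ≈ 1.1685 rad.

∠K ≈ 1.1685 rad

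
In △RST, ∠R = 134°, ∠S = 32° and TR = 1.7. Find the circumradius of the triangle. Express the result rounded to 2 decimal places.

1.60

The third angle is ∠T = 180° − ∠R − ∠S = 14.00°.
Law of sines: ST = TR·sin R/sin S ≈ 2.3077.
Law of sines: RS = TR·sin T/sin S ≈ 0.77609.
Circumradius = TR/(2 sin S) ≈ 1.604.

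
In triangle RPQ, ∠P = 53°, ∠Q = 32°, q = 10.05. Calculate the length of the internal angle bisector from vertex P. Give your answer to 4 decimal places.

The third angle is ∠R = 180° − ∠P − ∠Q = 95.00°.
Law of sines: r = q·sin R/sin Q ≈ 18.893.
Law of sines: p = q·sin P/sin Q ≈ 15.146.
The bisector from P has length 2·q·r·cos(∠P/2)/(q+r) ≈ 11.742.

t_P ≈ 11.7421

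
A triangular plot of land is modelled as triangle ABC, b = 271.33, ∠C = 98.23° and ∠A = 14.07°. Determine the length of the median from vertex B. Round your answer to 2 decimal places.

The third angle is ∠B = 180° − ∠C − ∠A = 67.70°.
Law of sines: a = b·sin A/sin B ≈ 71.294.
Law of sines: c = b·sin C/sin B ≈ 290.24.
Median from B: ½√(2·c² + 2·a² − b²) ≈ 162.04.

m_B ≈ 162.04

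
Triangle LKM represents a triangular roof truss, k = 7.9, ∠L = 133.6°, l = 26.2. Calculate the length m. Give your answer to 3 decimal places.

Law of sines: sin K = k·sin L/l ≈ 0.21836.
Since l ≥ k, only the acute value applies: ∠K ≈ 12.61°.
Then ∠M = 180° − ∠L − ∠K ≈ 33.79°.
Law of sines gives m = l·sin M/sin L ≈ 20.12.

20.120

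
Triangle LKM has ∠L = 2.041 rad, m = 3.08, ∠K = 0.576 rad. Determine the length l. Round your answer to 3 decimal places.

5.482

The third angle is ∠M = π − ∠L − ∠K = 0.525 rad.
Law of sines: l = m·sin L/sin M ≈ 5.4821.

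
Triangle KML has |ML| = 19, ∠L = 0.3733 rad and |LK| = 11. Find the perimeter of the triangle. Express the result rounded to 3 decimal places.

perimeter ≈ 39.633

By the law of cosines, |KM|² = |ML|² + |LK|² − 2·|ML|·|LK|·cos L = 92.788, so |KM| ≈ 9.6327.
Semiperimeter s = (19+11+9.6327)/2 = 19.816.
Perimeter = 19 + 11 + 9.6327 = 39.633.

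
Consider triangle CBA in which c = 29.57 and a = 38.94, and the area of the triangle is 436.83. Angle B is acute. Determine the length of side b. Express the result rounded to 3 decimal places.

From area = ½·a·c·sin B, we get sin B = 2·area/(a·c) ≈ 0.75874.
Taking the acute solution, ∠B ≈ 49.35°.
Law of cosines then gives b ≈ 29.843.

29.843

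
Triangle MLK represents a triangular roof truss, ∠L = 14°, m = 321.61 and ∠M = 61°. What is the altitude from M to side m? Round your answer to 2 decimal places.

h_M ≈ 85.93

The third angle is ∠K = 180° − ∠M − ∠L = 105.00°.
Law of sines: l = m·sin L/sin M ≈ 88.958.
Law of sines: k = m·sin K/sin M ≈ 355.18.
Area = ½·m·l·sin K ≈ 13817.
The altitude from M has length 2·area/m ≈ 85.927.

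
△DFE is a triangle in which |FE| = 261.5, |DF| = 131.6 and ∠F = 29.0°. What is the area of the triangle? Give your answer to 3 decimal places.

Area = ½·|DF|·|FE|·sin F ≈ 8342.

8341.974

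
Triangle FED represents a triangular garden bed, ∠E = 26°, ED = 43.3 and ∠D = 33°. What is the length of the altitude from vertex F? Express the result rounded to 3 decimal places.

12.061

The third angle is ∠F = 180° − ∠E − ∠D = 121.00°.
Law of sines: DF = ED·sin E/sin F ≈ 22.144.
Law of sines: FE = ED·sin D/sin F ≈ 27.513.
Area = ½·ED·DF·sin D ≈ 261.11.
The altitude from F has length 2·area/ED ≈ 12.061.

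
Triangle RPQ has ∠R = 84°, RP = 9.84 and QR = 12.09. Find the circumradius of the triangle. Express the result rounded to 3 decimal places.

7.425

By the law of cosines, PQ² = QR² + RP² − 2·QR·RP·cos R = 218.12, so PQ ≈ 14.769.
Area = ½·QR·RP·sin R ≈ 59.157.
Circumradius = PQ/(2 sin R) ≈ 7.4252.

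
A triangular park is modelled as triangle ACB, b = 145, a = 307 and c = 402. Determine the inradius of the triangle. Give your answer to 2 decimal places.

Semiperimeter s = (307 + 402 + 145)/2 = 427.
Heron's formula: area = √(427·120·25·282) ≈ 19006.
Inradius = area/s = 19006/427 ≈ 44.511.

44.51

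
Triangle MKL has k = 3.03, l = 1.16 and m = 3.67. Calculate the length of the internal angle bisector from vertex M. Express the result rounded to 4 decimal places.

By the law of cosines, cos M = (k² + l² − m²) / (2·k·l) ≈ -0.41857, so ∠M ≈ 114.74°.
The bisector from M has length 2·k·l·cos(∠M/2)/(k+l) ≈ 0.90458.

0.9046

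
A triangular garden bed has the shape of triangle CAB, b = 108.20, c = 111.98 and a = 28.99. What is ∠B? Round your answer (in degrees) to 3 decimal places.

∠B ≈ 75.070°

By the law of cosines, cos B = (c² + a² − b²) / (2·c·a) ≈ 0.25763, so ∠B ≈ 75.07°.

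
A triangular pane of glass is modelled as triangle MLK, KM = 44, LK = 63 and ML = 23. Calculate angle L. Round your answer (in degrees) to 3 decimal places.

∠L ≈ 27.864°

By the law of cosines, cos L = (ML² + LK² − KM²) / (2·ML·LK) ≈ 0.88406, so ∠L ≈ 27.86°.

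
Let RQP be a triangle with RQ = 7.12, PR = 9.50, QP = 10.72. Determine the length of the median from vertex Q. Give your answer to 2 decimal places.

7.76

Median from Q: ½√(2·RQ² + 2·QP² − PR²) ≈ 7.7617.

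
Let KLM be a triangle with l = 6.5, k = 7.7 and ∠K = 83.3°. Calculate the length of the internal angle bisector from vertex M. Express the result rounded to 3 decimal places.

6.630

Law of sines: sin L = l·sin K/k ≈ 0.83839.
Since k ≥ l, only the acute value applies: ∠L ≈ 56.97°.
Then ∠M = 180° − ∠K − ∠L ≈ 39.73°.
Law of sines gives m = k·sin M/sin K ≈ 4.9554.
The bisector from M has length 2·k·l·cos(∠M/2)/(k+l) ≈ 6.6298.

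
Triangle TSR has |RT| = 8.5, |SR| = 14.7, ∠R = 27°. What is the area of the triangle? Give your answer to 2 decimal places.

28.36

Area = ½·|SR|·|RT|·sin R ≈ 28.363.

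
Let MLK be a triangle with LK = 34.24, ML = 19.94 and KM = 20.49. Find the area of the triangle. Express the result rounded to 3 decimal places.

area ≈ 184.008

Semiperimeter s = (34.24 + 20.49 + 19.94)/2 = 37.335.
Heron's formula: area = √(37.335·3.095·16.845·17.395) ≈ 184.01.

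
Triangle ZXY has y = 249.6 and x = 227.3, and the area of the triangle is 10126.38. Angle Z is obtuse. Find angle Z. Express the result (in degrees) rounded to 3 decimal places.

From area = ½·x·y·sin Z, we get sin Z = 2·area/(x·y) ≈ 0.35698.
Taking the obtuse solution, ∠Z ≈ 159.09°.

159.085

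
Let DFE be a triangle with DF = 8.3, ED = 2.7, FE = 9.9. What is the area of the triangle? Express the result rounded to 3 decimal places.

area ≈ 9.786

Semiperimeter s = (9.9 + 2.7 + 8.3)/2 = 10.45.
Heron's formula: area = √(10.45·0.55·7.75·2.15) ≈ 9.7861.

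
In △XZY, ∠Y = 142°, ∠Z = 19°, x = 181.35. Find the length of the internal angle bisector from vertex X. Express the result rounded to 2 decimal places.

233.99

The third angle is ∠X = 180° − ∠Z − ∠Y = 19.00°.
Law of sines: z = x·sin Z/sin X ≈ 181.35.
Law of sines: y = x·sin Y/sin X ≈ 342.94.
The bisector from X has length 2·z·y·cos(∠X/2)/(z+y) ≈ 233.99.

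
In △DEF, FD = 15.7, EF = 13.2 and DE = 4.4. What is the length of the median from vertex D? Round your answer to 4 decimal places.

9.4533

Median from D: ½√(2·FD² + 2·DE² − EF²) ≈ 9.4533.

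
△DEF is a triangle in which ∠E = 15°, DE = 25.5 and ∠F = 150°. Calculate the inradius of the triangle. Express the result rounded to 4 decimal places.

The third angle is ∠D = 180° − ∠E − ∠F = 15.00°.
Law of sines: EF = DE·sin D/sin F ≈ 13.2.
Law of sines: FD = DE·sin E/sin F ≈ 13.2.
Area = ½·DE·EF·sin E ≈ 43.558.
Semiperimeter s = (13.2+13.2+25.5)/2 = 25.95.
Inradius = area/s = 43.558/25.95 ≈ 1.6786.

r ≈ 1.6786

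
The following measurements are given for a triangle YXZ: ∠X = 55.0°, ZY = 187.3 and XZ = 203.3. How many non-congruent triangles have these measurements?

XZ·sin X = 203.3·sin(55.0°) ≈ 166.5.
Since XZ sin X < ZY < XZ (166.5 < 187.3 < 203.3), two triangles exist.

2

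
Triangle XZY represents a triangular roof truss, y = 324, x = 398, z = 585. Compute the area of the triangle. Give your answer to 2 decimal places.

Semiperimeter s = (398 + 585 + 324)/2 = 653.5.
Heron's formula: area = √(653.5·255.5·68.5·329.5) ≈ 61389.

61389.10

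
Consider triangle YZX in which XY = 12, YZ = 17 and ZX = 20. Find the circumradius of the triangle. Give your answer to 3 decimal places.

R ≈ 10.033

By the law of cosines, cos Y = (XY² + YZ² − ZX²) / (2·XY·YZ) ≈ 0.08088, so ∠Y ≈ 85.36°.
Circumradius = ZX/(2 sin Y) ≈ 10.033.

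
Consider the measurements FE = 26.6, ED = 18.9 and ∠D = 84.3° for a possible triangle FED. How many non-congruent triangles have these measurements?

1

ED·sin D = 18.9·sin(84.3°) ≈ 18.81.
Since FE ≥ ED, exactly one triangle exists.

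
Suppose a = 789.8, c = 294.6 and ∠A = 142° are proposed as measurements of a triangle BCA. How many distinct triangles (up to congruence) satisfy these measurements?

1

c·sin A = 294.6·sin(142°) ≈ 181.4.
Since ∠A is not acute, a triangle exists only if a > c; here a > c, so there is exactly one triangle.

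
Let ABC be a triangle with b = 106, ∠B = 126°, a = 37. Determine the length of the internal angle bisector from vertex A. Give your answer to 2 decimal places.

90.21

Law of sines: sin A = a·sin B/b ≈ 0.28239.
Since b ≥ a, only the acute value applies: ∠A ≈ 16.40°.
Then ∠C = 180° − ∠B − ∠A ≈ 37.60°.
Law of sines gives c = b·sin C/sin B ≈ 79.938.
The bisector from A has length 2·b·c·cos(∠A/2)/(b+c) ≈ 90.21.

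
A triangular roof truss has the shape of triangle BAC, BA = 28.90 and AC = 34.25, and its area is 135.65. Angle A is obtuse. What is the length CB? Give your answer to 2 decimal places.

From area = ½·BA·AC·sin A, we get sin A = 2·area/(BA·AC) ≈ 0.27409.
Taking the obtuse solution, ∠A ≈ 164.09°.
Law of cosines then gives CB ≈ 62.547.

62.55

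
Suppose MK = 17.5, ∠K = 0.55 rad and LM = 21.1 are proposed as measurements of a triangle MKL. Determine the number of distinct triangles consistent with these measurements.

1

MK·sin K = 17.5·sin(0.55 rad) ≈ 9.147.
Since LM ≥ MK, exactly one triangle exists.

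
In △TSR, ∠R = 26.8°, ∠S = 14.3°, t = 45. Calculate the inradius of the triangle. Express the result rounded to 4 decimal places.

3.6978

The third angle is ∠T = 180° − ∠S − ∠R = 138.90°.
Law of sines: s = t·sin S/sin T ≈ 16.908.
Law of sines: r = t·sin R/sin T ≈ 30.864.
Area = ½·t·s·sin R ≈ 171.53.
Semiperimeter p = (45+16.908+30.864)/2 = 46.386.
Inradius = area/p = 171.53/46.386 ≈ 3.6978.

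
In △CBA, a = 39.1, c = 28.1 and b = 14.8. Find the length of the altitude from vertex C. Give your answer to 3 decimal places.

11.549

Semiperimeter s = (28.1 + 14.8 + 39.1)/2 = 41.
Heron's formula: area = √(41·12.9·26.2·1.9) ≈ 162.26.
The altitude from C has length 2·area/c ≈ 11.549.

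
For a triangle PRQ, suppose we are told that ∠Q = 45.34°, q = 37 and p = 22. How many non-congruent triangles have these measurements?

p·sin Q = 22·sin(45.34°) ≈ 15.65.
Since q ≥ p, exactly one triangle exists.

1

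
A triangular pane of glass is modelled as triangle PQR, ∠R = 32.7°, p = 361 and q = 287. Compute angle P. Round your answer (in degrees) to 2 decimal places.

∠P ≈ 94.92°

By the law of cosines, r² = p² + q² − 2·p·q·cos R = 38317, so r ≈ 195.75.
Law of cosines again: cos P = (q² + r² − p²)/(2·q·r) ≈ -0.08575, so ∠P ≈ 94.92°.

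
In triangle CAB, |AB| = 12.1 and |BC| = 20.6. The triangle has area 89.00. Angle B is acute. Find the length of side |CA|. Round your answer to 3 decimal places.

From area = ½·|AB|·|BC|·sin B, we get sin B = 2·area/(|AB|·|BC|) ≈ 0.71411.
Taking the acute solution, ∠B ≈ 45.57°.
Law of cosines then gives |CA| ≈ 14.893.

14.893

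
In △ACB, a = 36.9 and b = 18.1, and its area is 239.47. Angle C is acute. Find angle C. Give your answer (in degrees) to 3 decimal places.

From area = ½·b·a·sin C, we get sin C = 2·area/(b·a) ≈ 0.71709.
Taking the acute solution, ∠C ≈ 45.82°.

45.815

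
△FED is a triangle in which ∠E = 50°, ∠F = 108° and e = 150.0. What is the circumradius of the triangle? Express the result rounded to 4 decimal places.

The third angle is ∠D = 180° − ∠F − ∠E = 22.00°.
Law of sines: f = e·sin F/sin E ≈ 186.23.
Law of sines: d = e·sin D/sin E ≈ 73.352.
Circumradius = e/(2 sin E) ≈ 97.906.

R ≈ 97.9055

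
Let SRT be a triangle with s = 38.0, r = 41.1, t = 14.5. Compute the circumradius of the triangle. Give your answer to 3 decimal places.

By the law of cosines, cos S = (r² + t² − s²) / (2·r·t) ≈ 0.38213, so ∠S ≈ 67.53°.
Circumradius = s/(2 sin S) ≈ 20.56.

20.560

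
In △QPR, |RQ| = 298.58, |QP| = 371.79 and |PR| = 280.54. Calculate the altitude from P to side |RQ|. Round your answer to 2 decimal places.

Semiperimeter s = (280.54 + 298.58 + 371.79)/2 = 475.46.
Heron's formula: area = √(475.46·194.92·176.88·103.67) ≈ 41222.
The altitude from P has length 2·area/|RQ| ≈ 276.12.

h_P ≈ 276.12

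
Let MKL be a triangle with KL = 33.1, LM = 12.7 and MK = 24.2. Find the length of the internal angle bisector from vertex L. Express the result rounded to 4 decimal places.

t_L ≈ 17.4071

By the law of cosines, cos L = (KL² + LM² − MK²) / (2·KL·LM) ≈ 0.79842, so ∠L ≈ 0.646 rad.
The bisector from L has length 2·KL·LM·cos(∠L/2)/(KL+LM) ≈ 17.407.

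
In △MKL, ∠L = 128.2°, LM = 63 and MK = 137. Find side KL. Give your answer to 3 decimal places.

Law of sines: sin K = LM·sin L/MK ≈ 0.36138.
Since MK ≥ LM, only the acute value applies: ∠K ≈ 21.18°.
Then ∠M = 180° − ∠L − ∠K ≈ 30.62°.
Law of sines gives KL = MK·sin M/sin L ≈ 88.782.

88.782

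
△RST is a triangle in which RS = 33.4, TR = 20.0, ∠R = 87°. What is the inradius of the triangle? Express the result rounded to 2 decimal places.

7.30

By the law of cosines, ST² = TR² + RS² − 2·TR·RS·cos R = 1445.6, so ST ≈ 38.022.
Area = ½·TR·RS·sin R ≈ 333.54.
Semiperimeter s = (38.022+20+33.4)/2 = 45.711.
Inradius = area/s = 333.54/45.711 ≈ 7.2968.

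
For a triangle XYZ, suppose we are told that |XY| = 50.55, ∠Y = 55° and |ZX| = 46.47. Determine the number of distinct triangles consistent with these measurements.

|XY|·sin Y = 50.55·sin(55°) ≈ 41.41.
Since |XY| sin Y < |ZX| < |XY| (41.41 < 46.47 < 50.55), two triangles exist.

2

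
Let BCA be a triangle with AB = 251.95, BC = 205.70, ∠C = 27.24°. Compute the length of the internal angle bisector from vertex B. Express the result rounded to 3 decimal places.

Law of sines: sin A = BC·sin C/AB ≈ 0.37370.
Since AB ≥ BC, only the acute value applies: ∠A ≈ 21.94°.
Then ∠B = 180° − ∠C − ∠A ≈ 130.82°.
Law of sines gives CA = AB·sin B/sin C ≈ 416.58.
The bisector from B has length 2·AB·BC·cos(∠B/2)/(AB+BC) ≈ 94.253.

94.253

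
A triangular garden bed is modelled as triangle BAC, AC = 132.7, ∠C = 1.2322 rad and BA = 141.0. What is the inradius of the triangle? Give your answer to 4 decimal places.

35.6490

Law of sines: sin B = AC·sin C/BA ≈ 0.88770.
Since BA ≥ AC, only the acute value applies: ∠B ≈ 1.0923 rad.
Then ∠A = π − ∠C − ∠B ≈ 0.8171 rad.
Law of sines gives CB = BA·sin A/sin C ≈ 109.
Area = ½·BA·AC·sin A ≈ 6821.4.
Semiperimeter s = (132.7+109+141)/2 = 191.35.
Inradius = area/s = 6821.4/191.35 ≈ 35.649.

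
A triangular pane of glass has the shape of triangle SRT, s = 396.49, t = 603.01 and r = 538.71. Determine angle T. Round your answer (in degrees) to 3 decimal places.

By the law of cosines, cos T = (s² + r² − t²) / (2·s·r) ≈ 0.19615, so ∠T ≈ 78.69°.

78.688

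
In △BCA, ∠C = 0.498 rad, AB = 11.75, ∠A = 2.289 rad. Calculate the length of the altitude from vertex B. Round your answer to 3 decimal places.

h_B ≈ 8.848

The third angle is ∠B = π − ∠C − ∠A = 0.355 rad.
Law of sines: CA = AB·sin B/sin C ≈ 8.5408.
Law of sines: BC = AB·sin A/sin C ≈ 18.522.
Area = ½·AB·CA·sin A ≈ 37.783.
The altitude from B has length 2·area/CA ≈ 8.8476.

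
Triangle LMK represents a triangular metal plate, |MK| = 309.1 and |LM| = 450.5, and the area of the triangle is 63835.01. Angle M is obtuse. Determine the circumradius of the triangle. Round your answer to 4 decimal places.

From area = ½·|LM|·|MK|·sin M, we get sin M = 2·area/(|LM|·|MK|) ≈ 0.91684.
Taking the obtuse solution, ∠M ≈ 113.53°.
Law of cosines then gives |KL| ≈ 640.06.
Circumradius = |KL|/(2 sin M) ≈ 349.06.

R ≈ 349.0590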